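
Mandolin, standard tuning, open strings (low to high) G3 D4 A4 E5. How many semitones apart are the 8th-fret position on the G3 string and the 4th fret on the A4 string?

10 semitones

G3 at fret 8 → D#4 (MIDI 63); A4 at fret 4 → C#5 (MIDI 73).
63 − 73 = -10, so the two pitches are 10 semitones apart, with C#5 the higher.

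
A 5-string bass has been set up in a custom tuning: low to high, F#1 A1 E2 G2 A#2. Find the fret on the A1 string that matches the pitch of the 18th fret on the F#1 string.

F#1 at fret 18 is F#1 + 18 semitones = C3.
The open A1 string is 3 semitones above the open F#1, so the same pitch on the A1 string lies at fret 18 − 3 = 15.

15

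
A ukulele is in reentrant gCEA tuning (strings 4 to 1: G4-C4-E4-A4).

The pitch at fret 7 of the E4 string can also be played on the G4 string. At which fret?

4

E4 at fret 7 is E4 + 7 semitones = B4.
The open G4 string is 3 semitones above the open E4, so the same pitch on the G4 string lies at fret 7 − 3 = 4.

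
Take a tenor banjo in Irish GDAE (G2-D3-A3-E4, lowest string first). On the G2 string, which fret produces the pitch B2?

B2 is 4 semitones above the open G2 (G–G#–A–A#–B), so it sits at fret 4.

4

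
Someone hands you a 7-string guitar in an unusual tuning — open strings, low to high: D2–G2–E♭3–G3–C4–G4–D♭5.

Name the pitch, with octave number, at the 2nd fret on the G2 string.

A2

G2 is MIDI 43. Adding 2 gives 45, which is A2.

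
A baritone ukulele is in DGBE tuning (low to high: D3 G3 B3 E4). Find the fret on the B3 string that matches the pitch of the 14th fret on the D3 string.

5

Fret 14 on D3 is MIDI 50 + 14 = 64 (E4). On the B3 string (open MIDI 59), that pitch is 64 − 59 = fret 5.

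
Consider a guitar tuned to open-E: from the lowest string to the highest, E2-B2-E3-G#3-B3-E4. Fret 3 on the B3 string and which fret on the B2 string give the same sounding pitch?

15

B3 at fret 3 is B3 + 3 semitones = D4.
The open B2 string is 12 semitones below the open B3, so the same pitch on the B2 string lies at fret 3 + 12 = 15.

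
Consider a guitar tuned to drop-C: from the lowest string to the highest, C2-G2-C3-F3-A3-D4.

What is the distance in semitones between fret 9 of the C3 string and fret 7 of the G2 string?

C3 at fret 9 → A3 (MIDI 57); G2 at fret 7 → D3 (MIDI 50).
57 − 50 = 7, so the two pitches are 7 semitones apart, with A3 the higher.

7 semitones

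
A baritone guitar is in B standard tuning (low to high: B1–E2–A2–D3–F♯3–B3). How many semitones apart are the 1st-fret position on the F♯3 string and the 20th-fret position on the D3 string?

15 semitones

F♯3 at fret 1 → G3 (MIDI 55); D3 at fret 20 → A♯4 (MIDI 70).
55 − 70 = -15, so the two pitches are 15 semitones apart, with A♯4 the higher.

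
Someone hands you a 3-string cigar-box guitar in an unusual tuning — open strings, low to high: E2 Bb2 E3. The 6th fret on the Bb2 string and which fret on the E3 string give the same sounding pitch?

Fret 6 on Bb2 is MIDI 46 + 6 = 52 (E3). On the E3 string (open MIDI 52), that pitch is 52 − 52 = fret 0.

0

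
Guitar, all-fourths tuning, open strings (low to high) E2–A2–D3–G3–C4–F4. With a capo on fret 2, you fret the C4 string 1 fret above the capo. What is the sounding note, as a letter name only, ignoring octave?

The capo raises the open C4 by 2 semitones to D4; fretting 1 more gives C4 + 2 + 1 = C4 + 3 semitones, landing on D#.
(Also written Eb.)

D#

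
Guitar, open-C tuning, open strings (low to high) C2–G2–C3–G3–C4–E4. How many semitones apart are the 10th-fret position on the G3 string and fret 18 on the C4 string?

G3 at fret 10 → F4 (MIDI 65); C4 at fret 18 → F#5 (MIDI 78).
65 − 78 = -13, so the two pitches are 13 semitones apart, with F#5 the higher.

13 semitones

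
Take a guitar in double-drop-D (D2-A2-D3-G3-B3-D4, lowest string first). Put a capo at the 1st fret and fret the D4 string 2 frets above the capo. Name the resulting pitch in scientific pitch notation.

F4

The capo raises the open D4 by 1 semitone to D♯4; fretting 2 more gives D4 + 1 + 2 = D4 + 3 semitones = F4.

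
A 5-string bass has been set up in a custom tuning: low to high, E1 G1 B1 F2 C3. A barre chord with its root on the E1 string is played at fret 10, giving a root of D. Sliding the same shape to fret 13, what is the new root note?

F

Moving from fret 10 to fret 13 shifts the root by 3 semitones.
D up 3 semitones is F.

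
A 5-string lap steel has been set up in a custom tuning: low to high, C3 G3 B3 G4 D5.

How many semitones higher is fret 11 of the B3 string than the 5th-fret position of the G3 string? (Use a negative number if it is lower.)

10 semitones

B3 at fret 11 → Bb4 (MIDI 70); G3 at fret 5 → C4 (MIDI 60).
70 − 60 = 10, so the two pitches are 10 semitones apart.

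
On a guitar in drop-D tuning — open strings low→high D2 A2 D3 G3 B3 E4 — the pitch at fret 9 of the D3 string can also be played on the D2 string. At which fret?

21

Fret 9 on D3 is MIDI 50 + 9 = 59 (B3). On the D2 string (open MIDI 38), that pitch is 59 − 38 = fret 21.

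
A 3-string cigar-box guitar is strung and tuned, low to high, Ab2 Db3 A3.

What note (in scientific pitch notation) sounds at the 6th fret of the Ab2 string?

Ab2 is MIDI 44. Adding 6 gives 50, which is D3.

D3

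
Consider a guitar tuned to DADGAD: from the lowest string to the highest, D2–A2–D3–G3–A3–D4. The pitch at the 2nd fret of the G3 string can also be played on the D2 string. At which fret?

19

Fret 2 on G3 is MIDI 55 + 2 = 57 (A3). On the D2 string (open MIDI 38), that pitch is 57 − 38 = fret 19.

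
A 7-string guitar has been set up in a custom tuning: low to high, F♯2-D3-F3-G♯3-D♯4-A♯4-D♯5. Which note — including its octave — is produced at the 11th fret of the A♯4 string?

Each fret is one semitone, so A♯4 + 11 = A5.

A5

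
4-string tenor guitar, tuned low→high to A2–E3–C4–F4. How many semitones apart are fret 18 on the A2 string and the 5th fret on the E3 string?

6 semitones

A2 at fret 18 → D#4 (MIDI 63); E3 at fret 5 → A3 (MIDI 57).
63 − 57 = 6, so the two pitches are 6 semitones apart, with D#4 the higher.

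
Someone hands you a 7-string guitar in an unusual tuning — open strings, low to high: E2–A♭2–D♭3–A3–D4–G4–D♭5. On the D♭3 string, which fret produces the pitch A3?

A3 is 8 semitones above the open D♭3 (Db–D–Eb–E–F–Gb–G–Ab–A), so it sits at fret 8.

8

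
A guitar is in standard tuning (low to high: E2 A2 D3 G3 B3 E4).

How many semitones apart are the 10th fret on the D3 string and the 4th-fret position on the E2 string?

16 semitones

D3 at fret 10 → C4 (MIDI 60); E2 at fret 4 → G#2 (MIDI 44).
60 − 44 = 16, so the two pitches are 16 semitones apart, with C4 the higher.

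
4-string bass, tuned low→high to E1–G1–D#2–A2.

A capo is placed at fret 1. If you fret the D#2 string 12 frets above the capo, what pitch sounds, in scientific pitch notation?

The capo raises the open D#2 by 1 semitone to E2; fretting 12 more gives D#2 + 1 + 12 = D#2 + 13 semitones = E3.

E3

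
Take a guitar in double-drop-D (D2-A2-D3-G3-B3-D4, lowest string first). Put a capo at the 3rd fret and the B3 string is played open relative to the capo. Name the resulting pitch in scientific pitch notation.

D4

The capo raises the open B3 by 3 semitones to D4; fretting 0 more gives B3 + 3 + 0 = B3 + 3 semitones = D4.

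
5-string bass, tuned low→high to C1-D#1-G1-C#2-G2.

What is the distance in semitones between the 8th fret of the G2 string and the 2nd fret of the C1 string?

25 semitones

G2 at fret 8 → D#3 (MIDI 51); C1 at fret 2 → D1 (MIDI 26).
51 − 26 = 25, so the two pitches are 25 semitones apart, with D#3 the higher.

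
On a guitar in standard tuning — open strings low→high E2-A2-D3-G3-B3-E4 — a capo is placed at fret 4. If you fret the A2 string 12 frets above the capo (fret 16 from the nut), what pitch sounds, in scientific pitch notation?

C#4

The capo raises the open A2 by 4 semitones to C#3; fretting 12 more gives A2 + 4 + 12 = A2 + 16 semitones = C#4.
(Also written Db.)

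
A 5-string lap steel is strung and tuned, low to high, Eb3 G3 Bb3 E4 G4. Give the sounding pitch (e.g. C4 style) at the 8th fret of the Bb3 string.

Gb4

Bb3 is MIDI 58. Adding 8 gives 66, which is Gb4.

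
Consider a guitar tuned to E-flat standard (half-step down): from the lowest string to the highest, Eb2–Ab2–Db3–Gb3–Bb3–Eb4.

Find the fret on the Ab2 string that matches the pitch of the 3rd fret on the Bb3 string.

17

Bb3 at fret 3 is Bb3 + 3 semitones = Db4.
The open Ab2 string is 14 semitones below the open Bb3, so the same pitch on the Ab2 string lies at fret 3 + 14 = 17.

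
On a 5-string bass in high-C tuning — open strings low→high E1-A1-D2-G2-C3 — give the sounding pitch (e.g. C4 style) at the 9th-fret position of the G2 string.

Each fret is one semitone, so G2 + 9 = E3.

E3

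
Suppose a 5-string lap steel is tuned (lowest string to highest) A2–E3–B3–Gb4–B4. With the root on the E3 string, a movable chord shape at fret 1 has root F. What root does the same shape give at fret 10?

Moving from fret 1 to fret 10 shifts the root by 9 semitones.
F up 9 semitones is D.

D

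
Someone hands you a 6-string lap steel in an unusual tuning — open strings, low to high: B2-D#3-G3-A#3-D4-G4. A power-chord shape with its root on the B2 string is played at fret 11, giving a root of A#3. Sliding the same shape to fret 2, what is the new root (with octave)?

C#3

Moving from fret 11 to fret 2 shifts the root by -9 semitones.
A#3 down 9 semitones is C#3.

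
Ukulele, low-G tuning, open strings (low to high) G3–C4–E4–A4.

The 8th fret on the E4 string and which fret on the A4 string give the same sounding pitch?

3

E4 at fret 8 is E4 + 8 semitones = C5.
The open A4 string is 5 semitones above the open E4, so the same pitch on the A4 string lies at fret 8 − 5 = 3.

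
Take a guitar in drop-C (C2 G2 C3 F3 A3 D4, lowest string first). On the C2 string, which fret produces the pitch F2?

F2 is 5 semitones above the open C2 (C–C#–D–D#–E–F), so it sits at fret 5.

5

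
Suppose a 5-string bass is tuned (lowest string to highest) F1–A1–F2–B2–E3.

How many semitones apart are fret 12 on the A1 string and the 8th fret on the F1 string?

8 semitones

A1 at fret 12 → A2 (MIDI 45); F1 at fret 8 → C♯2 (MIDI 37).
45 − 37 = 8, so the two pitches are 8 semitones apart, with A2 the higher.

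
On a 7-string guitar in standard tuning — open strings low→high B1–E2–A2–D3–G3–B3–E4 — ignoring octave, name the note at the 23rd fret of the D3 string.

C♯

Each fret is one semitone, so D3 + 23 = C♯.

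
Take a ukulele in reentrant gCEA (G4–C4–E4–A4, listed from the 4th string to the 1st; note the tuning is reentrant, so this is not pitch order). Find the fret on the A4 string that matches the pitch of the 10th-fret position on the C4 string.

1

Fret 10 on C4 is MIDI 60 + 10 = 70 (A♯4). On the A4 string (open MIDI 69), that pitch is 70 − 69 = fret 1.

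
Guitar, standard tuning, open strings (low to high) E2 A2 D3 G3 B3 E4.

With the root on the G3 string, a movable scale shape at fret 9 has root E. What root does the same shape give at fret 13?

Moving from fret 9 to fret 13 shifts the root by 4 semitones.
E up 4 semitones is G#.

G#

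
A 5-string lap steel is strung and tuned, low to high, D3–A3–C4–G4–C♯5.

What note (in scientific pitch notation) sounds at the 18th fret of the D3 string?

Each fret is one semitone, so D3 + 18 = G♯4.

G♯4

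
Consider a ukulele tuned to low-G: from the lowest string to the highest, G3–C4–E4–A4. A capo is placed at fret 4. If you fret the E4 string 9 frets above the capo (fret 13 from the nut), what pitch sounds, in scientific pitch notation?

The capo raises the open E4 by 4 semitones to G#4; fretting 9 more gives E4 + 4 + 9 = E4 + 13 semitones = F5.

F5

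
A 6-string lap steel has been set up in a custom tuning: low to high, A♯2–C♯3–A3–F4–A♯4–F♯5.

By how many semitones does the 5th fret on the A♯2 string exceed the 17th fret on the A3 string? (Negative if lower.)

A♯2 at fret 5 → D♯3 (MIDI 51); A3 at fret 17 → D5 (MIDI 74).
51 − 74 = -23, so the two pitches are 23 semitones apart.

-23 semitones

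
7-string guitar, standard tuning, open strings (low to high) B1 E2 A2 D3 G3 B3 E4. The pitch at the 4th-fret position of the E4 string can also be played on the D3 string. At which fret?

Fret 4 on E4 is MIDI 64 + 4 = 68 (G♯4). On the D3 string (open MIDI 50), that pitch is 68 − 50 = fret 18.

18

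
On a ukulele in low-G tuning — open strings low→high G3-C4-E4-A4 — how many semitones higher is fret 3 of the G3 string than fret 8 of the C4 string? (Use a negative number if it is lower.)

-10 semitones

G3 at fret 3 → A#3 (MIDI 58); C4 at fret 8 → G#4 (MIDI 68).
58 − 68 = -10, so the two pitches are 10 semitones apart.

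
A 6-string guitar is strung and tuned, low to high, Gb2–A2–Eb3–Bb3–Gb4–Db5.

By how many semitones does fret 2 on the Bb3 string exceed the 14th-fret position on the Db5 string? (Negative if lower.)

-27 semitones

Bb3 at fret 2 → C4 (MIDI 60); Db5 at fret 14 → Eb6 (MIDI 87).
60 − 87 = -27, so the two pitches are 27 semitones apart.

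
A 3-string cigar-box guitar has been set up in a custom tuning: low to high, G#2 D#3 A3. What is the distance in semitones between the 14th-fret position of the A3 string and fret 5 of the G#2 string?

22 semitones

A3 at fret 14 → B4 (MIDI 71); G#2 at fret 5 → C#3 (MIDI 49).
71 − 49 = 22, so the two pitches are 22 semitones apart, with B4 the higher.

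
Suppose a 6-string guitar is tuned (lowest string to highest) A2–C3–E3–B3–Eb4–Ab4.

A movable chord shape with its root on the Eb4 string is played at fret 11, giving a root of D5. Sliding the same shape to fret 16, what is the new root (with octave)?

G5

Moving from fret 11 to fret 16 shifts the root by 5 semitones.
D5 up 5 semitones is G5.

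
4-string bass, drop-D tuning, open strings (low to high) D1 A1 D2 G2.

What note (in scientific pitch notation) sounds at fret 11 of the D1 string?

The open D1 string plus 11 semitones: D–D#–E–F–…–B–C–C#.
The walk passes from B into C once, so the octave number goes from 1 to 2.
(Equivalently spelled D♭2.)

C♯2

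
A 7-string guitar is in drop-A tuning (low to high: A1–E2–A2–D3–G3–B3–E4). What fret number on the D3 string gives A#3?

8

A#3 is 8 semitones above the open D3 (D–D#–E–F–F#–G–G#–A–A#), so it sits at fret 8.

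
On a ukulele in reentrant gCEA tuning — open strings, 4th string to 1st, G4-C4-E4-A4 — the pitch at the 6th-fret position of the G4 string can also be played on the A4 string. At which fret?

G4 at fret 6 is G4 + 6 semitones = C#5.
The open A4 string is 2 semitones above the open G4, so the same pitch on the A4 string lies at fret 6 − 2 = 4.

4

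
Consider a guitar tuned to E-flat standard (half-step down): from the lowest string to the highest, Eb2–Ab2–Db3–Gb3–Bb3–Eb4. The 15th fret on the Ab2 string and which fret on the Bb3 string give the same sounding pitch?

Ab2 at fret 15 is Ab2 + 15 semitones = B3.
The open Bb3 string is 14 semitones above the open Ab2, so the same pitch on the Bb3 string lies at fret 15 − 14 = 1.

1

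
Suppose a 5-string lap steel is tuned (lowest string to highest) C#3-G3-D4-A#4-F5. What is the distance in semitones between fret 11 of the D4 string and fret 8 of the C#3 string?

16 semitones

D4 at fret 11 → C#5 (MIDI 73); C#3 at fret 8 → A3 (MIDI 57).
73 − 57 = 16, so the two pitches are 16 semitones apart, with C#5 the higher.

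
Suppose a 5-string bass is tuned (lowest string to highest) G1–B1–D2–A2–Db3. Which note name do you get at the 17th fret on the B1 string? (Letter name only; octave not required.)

E

The open B1 string plus 17 semitones: B–C–Db–D–…–D–Eb–E.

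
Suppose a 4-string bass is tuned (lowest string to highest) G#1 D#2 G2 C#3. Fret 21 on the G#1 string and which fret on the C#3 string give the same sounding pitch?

4

Fret 21 on G#1 is MIDI 32 + 21 = 53 (F3). On the C#3 string (open MIDI 49), that pitch is 53 − 49 = fret 4.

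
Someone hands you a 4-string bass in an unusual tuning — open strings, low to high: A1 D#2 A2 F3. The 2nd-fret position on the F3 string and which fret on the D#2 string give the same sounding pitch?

16

F3 at fret 2 is F3 + 2 semitones = G3.
The open D#2 string is 14 semitones below the open F3, so the same pitch on the D#2 string lies at fret 2 + 14 = 16.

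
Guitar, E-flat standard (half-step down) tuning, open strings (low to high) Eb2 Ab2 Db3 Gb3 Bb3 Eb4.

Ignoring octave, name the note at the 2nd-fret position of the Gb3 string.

Gb3 is MIDI 54. Adding 2 gives 56; 56 mod 12 = 8, i.e. Ab.

Ab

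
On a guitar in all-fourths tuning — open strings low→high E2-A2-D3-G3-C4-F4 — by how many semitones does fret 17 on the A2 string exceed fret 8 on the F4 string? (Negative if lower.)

-11 semitones

A2 at fret 17 → D4 (MIDI 62); F4 at fret 8 → C♯5 (MIDI 73).
62 − 73 = -11, so the two pitches are 11 semitones apart.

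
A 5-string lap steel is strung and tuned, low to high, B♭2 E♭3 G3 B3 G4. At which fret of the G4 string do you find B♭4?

B♭4 is 3 semitones above the open G4 (G–Ab–A–Bb), so it sits at fret 3.

3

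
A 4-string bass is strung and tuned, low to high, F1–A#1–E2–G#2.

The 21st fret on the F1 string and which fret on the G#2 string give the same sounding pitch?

6

F1 at fret 21 is F1 + 21 semitones = D3.
The open G#2 string is 15 semitones above the open F1, so the same pitch on the G#2 string lies at fret 21 − 15 = 6.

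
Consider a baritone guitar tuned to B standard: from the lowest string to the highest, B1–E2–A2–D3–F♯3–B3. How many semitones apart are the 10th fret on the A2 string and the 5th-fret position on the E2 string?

10 semitones

A2 at fret 10 → G3 (MIDI 55); E2 at fret 5 → A2 (MIDI 45).
55 − 45 = 10, so the two pitches are 10 semitones apart, with G3 the higher.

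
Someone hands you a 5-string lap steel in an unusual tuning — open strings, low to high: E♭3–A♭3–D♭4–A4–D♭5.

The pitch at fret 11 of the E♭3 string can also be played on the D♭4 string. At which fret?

1

E♭3 at fret 11 is E♭3 + 11 semitones = D4.
The open D♭4 string is 10 semitones above the open E♭3, so the same pitch on the D♭4 string lies at fret 11 − 10 = 1.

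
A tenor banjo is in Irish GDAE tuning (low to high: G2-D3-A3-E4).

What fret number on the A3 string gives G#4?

11

G#4 is 11 semitones above the open A3 (A–A#–B–C–…–F#–G–G#), so it sits at fret 11.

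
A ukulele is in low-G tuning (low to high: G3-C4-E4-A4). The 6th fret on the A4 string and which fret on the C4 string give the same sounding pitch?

15

A4 at fret 6 is A4 + 6 semitones = D♯5.
The open C4 string is 9 semitones below the open A4, so the same pitch on the C4 string lies at fret 6 + 9 = 15.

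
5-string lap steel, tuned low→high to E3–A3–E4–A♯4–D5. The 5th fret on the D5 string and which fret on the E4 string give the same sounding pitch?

15

D5 at fret 5 is D5 + 5 semitones = G5.
The open E4 string is 10 semitones below the open D5, so the same pitch on the E4 string lies at fret 5 + 10 = 15.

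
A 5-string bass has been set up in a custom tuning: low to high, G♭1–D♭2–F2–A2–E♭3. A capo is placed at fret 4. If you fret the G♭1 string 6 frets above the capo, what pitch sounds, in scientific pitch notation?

E2

The capo raises the open G♭1 by 4 semitones to B♭1; fretting 6 more gives G♭1 + 4 + 6 = G♭1 + 10 semitones = E2.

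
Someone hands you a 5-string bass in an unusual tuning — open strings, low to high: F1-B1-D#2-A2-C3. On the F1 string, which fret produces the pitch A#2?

A#2 is 17 semitones above the open F1 (F–F#–G–G#–…–G#–A–A#), so it sits at fret 17.

17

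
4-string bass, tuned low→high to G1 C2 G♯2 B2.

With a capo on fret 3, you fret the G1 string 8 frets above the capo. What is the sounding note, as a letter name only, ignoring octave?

The capo raises the open G1 by 3 semitones to A♯1; fretting 8 more gives G1 + 3 + 8 = G1 + 11 semitones, landing on F♯.

F♯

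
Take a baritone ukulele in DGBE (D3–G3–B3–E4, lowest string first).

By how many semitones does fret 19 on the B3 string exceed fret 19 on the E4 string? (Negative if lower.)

B3 at fret 19 → F♯5 (MIDI 78); E4 at fret 19 → B5 (MIDI 83).
78 − 83 = -5, so the two pitches are 5 semitones apart.

-5 semitones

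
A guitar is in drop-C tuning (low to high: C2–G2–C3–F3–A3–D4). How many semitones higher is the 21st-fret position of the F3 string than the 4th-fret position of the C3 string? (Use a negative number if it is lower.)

22 semitones

F3 at fret 21 → D5 (MIDI 74); C3 at fret 4 → E3 (MIDI 52).
74 − 52 = 22, so the two pitches are 22 semitones apart.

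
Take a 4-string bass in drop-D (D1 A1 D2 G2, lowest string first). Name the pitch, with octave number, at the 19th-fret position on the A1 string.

E3

A1 is MIDI 33. Adding 19 gives 52, which is E3.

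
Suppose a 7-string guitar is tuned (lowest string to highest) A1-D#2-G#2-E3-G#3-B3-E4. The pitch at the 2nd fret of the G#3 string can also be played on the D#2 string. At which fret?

Fret 2 on G#3 is MIDI 56 + 2 = 58 (A#3). On the D#2 string (open MIDI 39), that pitch is 58 − 39 = fret 19.

19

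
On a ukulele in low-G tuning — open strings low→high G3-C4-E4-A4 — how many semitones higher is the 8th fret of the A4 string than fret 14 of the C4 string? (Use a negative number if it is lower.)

3 semitones

A4 at fret 8 → F5 (MIDI 77); C4 at fret 14 → D5 (MIDI 74).
77 − 74 = 3, so the two pitches are 3 semitones apart.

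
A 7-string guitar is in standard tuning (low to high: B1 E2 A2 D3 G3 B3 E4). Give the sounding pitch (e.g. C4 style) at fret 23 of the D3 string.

C♯5

The open D3 string plus 23 semitones: D–D#–E–F–…–B–C–C#.
The walk passes from B into C 2 times, so the octave number goes from 3 to 5.
(Equivalently spelled D♭5.)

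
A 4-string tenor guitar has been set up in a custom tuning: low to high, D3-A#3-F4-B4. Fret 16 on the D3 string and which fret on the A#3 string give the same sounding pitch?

8

D3 at fret 16 is D3 + 16 semitones = F#4.
The open A#3 string is 8 semitones above the open D3, so the same pitch on the A#3 string lies at fret 16 − 8 = 8.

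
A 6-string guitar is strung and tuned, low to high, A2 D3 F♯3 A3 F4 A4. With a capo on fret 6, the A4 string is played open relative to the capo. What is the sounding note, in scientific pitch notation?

D♯5

The capo raises the open A4 by 6 semitones to D♯5; fretting 0 more gives A4 + 6 + 0 = A4 + 6 semitones = D♯5.
(Also written E♭.)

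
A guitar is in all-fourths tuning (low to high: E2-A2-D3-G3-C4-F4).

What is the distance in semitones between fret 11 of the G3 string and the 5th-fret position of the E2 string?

21 semitones

G3 at fret 11 → F♯4 (MIDI 66); E2 at fret 5 → A2 (MIDI 45).
66 − 45 = 21, so the two pitches are 21 semitones apart, with F♯4 the higher.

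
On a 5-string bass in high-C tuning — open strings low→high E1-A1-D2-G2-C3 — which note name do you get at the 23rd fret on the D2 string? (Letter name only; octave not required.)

The open D2 string plus 23 semitones: D–D#–E–F–…–B–C–C#.
(Equivalently spelled D♭.)

C♯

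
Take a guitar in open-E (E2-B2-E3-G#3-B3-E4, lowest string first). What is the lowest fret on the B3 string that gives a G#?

9

From B3, count semitones up the chromatic scale until reaching G#: B–C–C#–D–D#–E–F–F#–G–G# — 9 steps.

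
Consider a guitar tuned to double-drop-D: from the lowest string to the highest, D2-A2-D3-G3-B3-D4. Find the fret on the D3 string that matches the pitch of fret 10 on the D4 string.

22

D4 at fret 10 is D4 + 10 semitones = C5.
The open D3 string is 12 semitones below the open D4, so the same pitch on the D3 string lies at fret 10 + 12 = 22.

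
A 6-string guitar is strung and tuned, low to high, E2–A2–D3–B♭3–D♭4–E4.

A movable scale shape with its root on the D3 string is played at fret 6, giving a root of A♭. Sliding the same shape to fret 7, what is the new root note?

A

Moving from fret 6 to fret 7 shifts the root by 1 semitone.
A♭ up 1 semitone is A.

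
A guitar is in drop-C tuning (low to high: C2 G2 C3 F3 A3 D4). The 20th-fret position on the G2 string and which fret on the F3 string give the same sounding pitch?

G2 at fret 20 is G2 + 20 semitones = D#4.
The open F3 string is 10 semitones above the open G2, so the same pitch on the F3 string lies at fret 20 − 10 = 10.

10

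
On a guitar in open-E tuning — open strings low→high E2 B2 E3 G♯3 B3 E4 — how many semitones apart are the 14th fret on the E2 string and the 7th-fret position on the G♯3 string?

9 semitones

E2 at fret 14 → F♯3 (MIDI 54); G♯3 at fret 7 → D♯4 (MIDI 63).
54 − 63 = -9, so the two pitches are 9 semitones apart, with D♯4 the higher.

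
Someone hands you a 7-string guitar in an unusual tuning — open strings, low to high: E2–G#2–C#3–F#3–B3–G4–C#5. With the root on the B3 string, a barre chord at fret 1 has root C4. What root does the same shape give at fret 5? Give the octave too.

E4

Moving from fret 1 to fret 5 shifts the root by 4 semitones.
C4 up 4 semitones is E4.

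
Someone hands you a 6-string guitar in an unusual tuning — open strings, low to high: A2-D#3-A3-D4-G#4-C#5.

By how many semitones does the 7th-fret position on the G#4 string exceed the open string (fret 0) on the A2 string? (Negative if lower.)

30 semitones

G#4 at fret 7 → D#5 (MIDI 75); A2 at fret 0 → A2 (MIDI 45).
75 − 45 = 30, so the two pitches are 30 semitones apart.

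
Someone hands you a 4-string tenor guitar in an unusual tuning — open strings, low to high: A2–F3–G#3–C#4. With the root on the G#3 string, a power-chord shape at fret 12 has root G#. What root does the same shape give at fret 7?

D#

Moving from fret 12 to fret 7 shifts the root by -5 semitones.
G# down 5 semitones is D#.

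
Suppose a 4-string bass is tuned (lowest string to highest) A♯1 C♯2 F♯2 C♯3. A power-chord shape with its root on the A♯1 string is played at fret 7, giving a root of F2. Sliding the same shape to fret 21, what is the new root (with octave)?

Moving from fret 7 to fret 21 shifts the root by 14 semitones.
F2 up 14 semitones is G3.

G3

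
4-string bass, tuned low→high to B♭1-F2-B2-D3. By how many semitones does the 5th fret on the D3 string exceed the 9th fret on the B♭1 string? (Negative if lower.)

D3 at fret 5 → G3 (MIDI 55); B♭1 at fret 9 → G2 (MIDI 43).
55 − 43 = 12, so the two pitches are 12 semitones apart.

12 semitones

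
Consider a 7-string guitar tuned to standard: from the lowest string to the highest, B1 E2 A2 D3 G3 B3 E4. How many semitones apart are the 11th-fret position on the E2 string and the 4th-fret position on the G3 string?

E2 at fret 11 → D#3 (MIDI 51); G3 at fret 4 → B3 (MIDI 59).
51 − 59 = -8, so the two pitches are 8 semitones apart, with B3 the higher.

8 semitones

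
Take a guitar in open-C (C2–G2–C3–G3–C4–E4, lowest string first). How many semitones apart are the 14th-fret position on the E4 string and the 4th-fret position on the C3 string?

E4 at fret 14 → F#5 (MIDI 78); C3 at fret 4 → E3 (MIDI 52).
78 − 52 = 26, so the two pitches are 26 semitones apart, with F#5 the higher.

26 semitones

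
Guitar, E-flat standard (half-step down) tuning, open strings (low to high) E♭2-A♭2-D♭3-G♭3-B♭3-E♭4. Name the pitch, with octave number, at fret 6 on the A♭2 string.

A♭2 is MIDI 44. Adding 6 gives 50, which is D3.

D3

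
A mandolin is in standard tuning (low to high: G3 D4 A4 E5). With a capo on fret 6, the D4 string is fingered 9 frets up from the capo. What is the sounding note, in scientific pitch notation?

The capo raises the open D4 by 6 semitones to G♯4; fretting 9 more gives D4 + 6 + 9 = D4 + 15 semitones = F5.

F5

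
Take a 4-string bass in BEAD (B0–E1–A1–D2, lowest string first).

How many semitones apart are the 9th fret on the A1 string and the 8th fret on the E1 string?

A1 at fret 9 → F#2 (MIDI 42); E1 at fret 8 → C2 (MIDI 36).
42 − 36 = 6, so the two pitches are 6 semitones apart, with F#2 the higher.

6 semitones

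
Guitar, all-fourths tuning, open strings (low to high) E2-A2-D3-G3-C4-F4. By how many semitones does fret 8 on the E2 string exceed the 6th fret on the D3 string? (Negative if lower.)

-8 semitones

E2 at fret 8 → C3 (MIDI 48); D3 at fret 6 → G#3 (MIDI 56).
48 − 56 = -8, so the two pitches are 8 semitones apart.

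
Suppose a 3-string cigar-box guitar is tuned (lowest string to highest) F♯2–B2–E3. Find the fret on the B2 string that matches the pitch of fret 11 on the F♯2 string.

6

Fret 11 on F♯2 is MIDI 42 + 11 = 53 (F3). On the B2 string (open MIDI 47), that pitch is 53 − 47 = fret 6.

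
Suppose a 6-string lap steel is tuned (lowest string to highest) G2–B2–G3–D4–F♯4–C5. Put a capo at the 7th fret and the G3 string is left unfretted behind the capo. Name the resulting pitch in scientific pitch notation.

D4

The capo raises the open G3 by 7 semitones to D4; fretting 0 more gives G3 + 7 + 0 = G3 + 7 semitones = D4.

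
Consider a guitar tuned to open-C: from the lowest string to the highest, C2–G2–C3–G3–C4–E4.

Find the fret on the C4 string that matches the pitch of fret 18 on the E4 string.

22

E4 at fret 18 is E4 + 18 semitones = A#5.
The open C4 string is 4 semitones below the open E4, so the same pitch on the C4 string lies at fret 18 + 4 = 22.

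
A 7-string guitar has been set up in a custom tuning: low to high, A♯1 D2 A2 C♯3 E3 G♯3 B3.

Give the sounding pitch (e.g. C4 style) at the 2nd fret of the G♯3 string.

A♯3

G♯3 is MIDI 56. Adding 2 gives 58, which is A♯3.
(Equivalently spelled B♭3.)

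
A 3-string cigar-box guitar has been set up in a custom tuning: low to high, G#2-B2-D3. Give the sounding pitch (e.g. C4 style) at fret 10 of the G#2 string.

F#3

Each fret is one semitone, so G#2 + 10 = F#3.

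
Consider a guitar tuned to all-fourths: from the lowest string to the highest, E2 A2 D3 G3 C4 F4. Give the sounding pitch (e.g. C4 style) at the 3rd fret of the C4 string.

D#4

Each fret is one semitone, so C4 + 3 = D#4.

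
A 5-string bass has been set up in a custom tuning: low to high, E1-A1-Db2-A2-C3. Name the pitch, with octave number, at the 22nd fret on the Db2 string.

Each fret is one semitone, so Db2 + 22 = B3.

B3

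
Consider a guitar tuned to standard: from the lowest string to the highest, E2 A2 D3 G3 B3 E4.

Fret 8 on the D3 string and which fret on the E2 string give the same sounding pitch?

Fret 8 on D3 is MIDI 50 + 8 = 58 (A♯3). On the E2 string (open MIDI 40), that pitch is 58 − 40 = fret 18.

18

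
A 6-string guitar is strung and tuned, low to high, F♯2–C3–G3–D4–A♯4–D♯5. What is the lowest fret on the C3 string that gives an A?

From C3, count semitones up the chromatic scale until reaching A: C–C#–D–D#–E–F–F#–G–G#–A — 9 steps.

9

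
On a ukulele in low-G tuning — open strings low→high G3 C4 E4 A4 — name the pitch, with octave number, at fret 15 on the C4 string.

The open C4 string plus 15 semitones: C–C#–D–D#–…–C#–D–D#.
The walk passes from B into C once, so the octave number goes from 4 to 5.
(Equivalently spelled E♭5.)

D♯5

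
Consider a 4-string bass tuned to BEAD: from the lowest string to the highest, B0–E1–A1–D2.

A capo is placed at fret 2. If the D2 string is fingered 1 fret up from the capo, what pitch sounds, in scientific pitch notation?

F2

The capo raises the open D2 by 2 semitones to E2; fretting 1 more gives D2 + 2 + 1 = D2 + 3 semitones = F2.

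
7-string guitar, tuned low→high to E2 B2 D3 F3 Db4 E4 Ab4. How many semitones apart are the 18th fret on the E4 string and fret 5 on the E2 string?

E4 at fret 18 → Bb5 (MIDI 82); E2 at fret 5 → A2 (MIDI 45).
82 − 45 = 37, so the two pitches are 37 semitones apart, with Bb5 the higher.

37 semitones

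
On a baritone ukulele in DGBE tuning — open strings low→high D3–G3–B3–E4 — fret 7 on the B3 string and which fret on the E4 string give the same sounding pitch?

B3 at fret 7 is B3 + 7 semitones = F#4.
The open E4 string is 5 semitones above the open B3, so the same pitch on the E4 string lies at fret 7 − 5 = 2.

2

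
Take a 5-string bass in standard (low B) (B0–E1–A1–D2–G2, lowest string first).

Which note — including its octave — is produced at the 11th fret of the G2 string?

The open G2 string plus 11 semitones: G–G#–A–A#–…–E–F–F#.
The walk passes from B into C once, so the octave number goes from 2 to 3.
(Equivalently spelled Gb3.)

F#3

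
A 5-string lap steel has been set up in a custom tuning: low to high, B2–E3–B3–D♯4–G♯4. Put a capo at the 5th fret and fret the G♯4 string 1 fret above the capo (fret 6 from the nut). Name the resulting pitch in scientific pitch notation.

The capo raises the open G♯4 by 5 semitones to C♯5; fretting 1 more gives G♯4 + 5 + 1 = G♯4 + 6 semitones = D5.

D5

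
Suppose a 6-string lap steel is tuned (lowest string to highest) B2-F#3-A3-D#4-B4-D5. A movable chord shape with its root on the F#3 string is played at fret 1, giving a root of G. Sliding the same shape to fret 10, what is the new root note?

E

Moving from fret 1 to fret 10 shifts the root by 9 semitones.
G up 9 semitones is E.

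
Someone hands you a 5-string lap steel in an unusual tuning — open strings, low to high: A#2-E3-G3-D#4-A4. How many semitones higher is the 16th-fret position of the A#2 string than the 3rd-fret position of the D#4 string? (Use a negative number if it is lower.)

-4 semitones

A#2 at fret 16 → D4 (MIDI 62); D#4 at fret 3 → F#4 (MIDI 66).
62 − 66 = -4, so the two pitches are 4 semitones apart.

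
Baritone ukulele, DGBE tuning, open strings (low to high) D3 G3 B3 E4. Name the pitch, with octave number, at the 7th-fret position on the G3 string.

The open G3 string plus 7 semitones: G–G#–A–A#–B–C–C#–D.
The walk passes from B into C once, so the octave number goes from 3 to 4.

D4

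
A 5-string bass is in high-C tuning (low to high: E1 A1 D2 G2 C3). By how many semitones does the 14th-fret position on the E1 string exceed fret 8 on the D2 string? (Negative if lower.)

E1 at fret 14 → F♯2 (MIDI 42); D2 at fret 8 → A♯2 (MIDI 46).
42 − 46 = -4, so the two pitches are 4 semitones apart.

-4 semitones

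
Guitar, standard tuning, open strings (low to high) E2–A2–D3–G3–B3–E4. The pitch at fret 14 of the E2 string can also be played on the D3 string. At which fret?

4

Fret 14 on E2 is MIDI 40 + 14 = 54 (F#3). On the D3 string (open MIDI 50), that pitch is 54 − 50 = fret 4.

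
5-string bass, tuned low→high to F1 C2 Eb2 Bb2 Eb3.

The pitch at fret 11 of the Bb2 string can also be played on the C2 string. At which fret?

21

Bb2 at fret 11 is Bb2 + 11 semitones = A3.
The open C2 string is 10 semitones below the open Bb2, so the same pitch on the C2 string lies at fret 11 + 10 = 21.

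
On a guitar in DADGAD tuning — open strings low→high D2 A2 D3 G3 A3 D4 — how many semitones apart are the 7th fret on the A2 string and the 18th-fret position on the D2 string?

4 semitones

A2 at fret 7 → E3 (MIDI 52); D2 at fret 18 → G♯3 (MIDI 56).
52 − 56 = -4, so the two pitches are 4 semitones apart, with G♯3 the higher.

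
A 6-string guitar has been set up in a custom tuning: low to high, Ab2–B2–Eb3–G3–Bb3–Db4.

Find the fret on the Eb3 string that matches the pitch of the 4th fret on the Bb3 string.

Bb3 at fret 4 is Bb3 + 4 semitones = D4.
The open Eb3 string is 7 semitones below the open Bb3, so the same pitch on the Eb3 string lies at fret 4 + 7 = 11.

11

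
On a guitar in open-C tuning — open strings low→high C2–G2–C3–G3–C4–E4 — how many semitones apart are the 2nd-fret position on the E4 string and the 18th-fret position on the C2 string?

E4 at fret 2 → F#4 (MIDI 66); C2 at fret 18 → F#3 (MIDI 54).
66 − 54 = 12, so the two pitches are 12 semitones apart, with F#4 the higher.

12 semitones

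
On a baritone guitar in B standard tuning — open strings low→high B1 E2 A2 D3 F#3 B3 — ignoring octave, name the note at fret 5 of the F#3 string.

B

The open F#3 string plus 5 semitones: F#–G–G#–A–A#–B.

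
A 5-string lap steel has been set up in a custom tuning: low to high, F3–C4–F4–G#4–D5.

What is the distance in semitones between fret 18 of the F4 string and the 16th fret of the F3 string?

14 semitones

F4 at fret 18 → B5 (MIDI 83); F3 at fret 16 → A4 (MIDI 69).
83 − 69 = 14, so the two pitches are 14 semitones apart, with B5 the higher.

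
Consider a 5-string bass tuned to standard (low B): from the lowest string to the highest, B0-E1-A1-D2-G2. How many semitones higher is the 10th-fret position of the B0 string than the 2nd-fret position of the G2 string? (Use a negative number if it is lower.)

B0 at fret 10 → A1 (MIDI 33); G2 at fret 2 → A2 (MIDI 45).
33 − 45 = -12, so the two pitches are 12 semitones apart.

-12 semitones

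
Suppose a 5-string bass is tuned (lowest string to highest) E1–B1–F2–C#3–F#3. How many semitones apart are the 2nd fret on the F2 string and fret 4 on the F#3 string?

F2 at fret 2 → G2 (MIDI 43); F#3 at fret 4 → A#3 (MIDI 58).
43 − 58 = -15, so the two pitches are 15 semitones apart, with A#3 the higher.

15 semitones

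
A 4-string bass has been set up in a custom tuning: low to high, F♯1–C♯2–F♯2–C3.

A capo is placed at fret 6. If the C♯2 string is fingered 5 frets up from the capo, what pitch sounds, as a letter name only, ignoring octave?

C

The capo raises the open C♯2 by 6 semitones to G2; fretting 5 more gives C♯2 + 6 + 5 = C♯2 + 11 semitones, landing on C.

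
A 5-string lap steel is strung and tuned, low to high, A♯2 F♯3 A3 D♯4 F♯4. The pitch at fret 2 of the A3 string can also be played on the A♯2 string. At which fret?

A3 at fret 2 is A3 + 2 semitones = B3.
The open A♯2 string is 11 semitones below the open A3, so the same pitch on the A♯2 string lies at fret 2 + 11 = 13.

13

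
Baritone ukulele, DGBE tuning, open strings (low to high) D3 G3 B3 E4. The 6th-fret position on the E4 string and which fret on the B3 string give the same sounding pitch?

E4 at fret 6 is E4 + 6 semitones = A#4.
The open B3 string is 5 semitones below the open E4, so the same pitch on the B3 string lies at fret 6 + 5 = 11.

11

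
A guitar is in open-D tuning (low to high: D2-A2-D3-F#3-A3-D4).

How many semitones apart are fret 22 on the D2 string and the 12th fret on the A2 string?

3 semitones

D2 at fret 22 → C4 (MIDI 60); A2 at fret 12 → A3 (MIDI 57).
60 − 57 = 3, so the two pitches are 3 semitones apart, with C4 the higher.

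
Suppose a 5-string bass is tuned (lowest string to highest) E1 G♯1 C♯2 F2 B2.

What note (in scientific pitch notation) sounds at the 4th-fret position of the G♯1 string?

Each fret is one semitone, so G♯1 + 4 = C2.

C2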